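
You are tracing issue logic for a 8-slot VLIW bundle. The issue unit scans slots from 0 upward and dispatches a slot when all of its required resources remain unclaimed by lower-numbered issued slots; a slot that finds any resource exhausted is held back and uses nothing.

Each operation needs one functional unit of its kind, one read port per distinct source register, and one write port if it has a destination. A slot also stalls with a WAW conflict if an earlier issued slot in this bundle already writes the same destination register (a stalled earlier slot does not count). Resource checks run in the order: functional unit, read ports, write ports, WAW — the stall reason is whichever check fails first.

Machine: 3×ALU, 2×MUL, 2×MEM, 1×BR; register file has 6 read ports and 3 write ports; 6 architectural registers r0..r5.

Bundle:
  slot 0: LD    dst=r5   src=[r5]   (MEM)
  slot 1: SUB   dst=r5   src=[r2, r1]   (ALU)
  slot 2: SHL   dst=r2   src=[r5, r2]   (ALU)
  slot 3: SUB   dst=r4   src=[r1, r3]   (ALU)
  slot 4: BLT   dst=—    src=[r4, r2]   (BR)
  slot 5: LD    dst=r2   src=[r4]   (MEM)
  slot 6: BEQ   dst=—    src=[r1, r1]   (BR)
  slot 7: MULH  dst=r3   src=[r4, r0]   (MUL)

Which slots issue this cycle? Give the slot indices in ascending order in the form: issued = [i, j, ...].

issued = [0, 2, 3, 6]

#0 MEM src=r5 dispatched  <A:3 Mu:2 Ld:1 B:1 rd:5 wr:2>
#1 ALU src=r2,r1 held:WAW  <A:3 Mu:2 Ld:1 B:1 rd:5 wr:2>
#2 ALU src=r5,r2 dispatched  <A:2 Mu:2 Ld:1 B:1 rd:3 wr:1>
#3 ALU src=r1,r3 dispatched  <A:1 Mu:2 Ld:1 B:1 rd:1 wr:0>
#4 BR src=r4,r2 held:RD_PORT  <A:1 Mu:2 Ld:1 B:1 rd:1 wr:0>
#5 MEM src=r4 held:WR_PORT  <A:1 Mu:2 Ld:1 B:1 rd:1 wr:0>
#6 BR src=r1,r1 dispatched  <A:1 Mu:2 Ld:1 B:0 rd:0 wr:0>
#7 MUL src=r4,r0 held:RD_PORT  <A:1 Mu:2 Ld:1 B:0 rd:0 wr:0>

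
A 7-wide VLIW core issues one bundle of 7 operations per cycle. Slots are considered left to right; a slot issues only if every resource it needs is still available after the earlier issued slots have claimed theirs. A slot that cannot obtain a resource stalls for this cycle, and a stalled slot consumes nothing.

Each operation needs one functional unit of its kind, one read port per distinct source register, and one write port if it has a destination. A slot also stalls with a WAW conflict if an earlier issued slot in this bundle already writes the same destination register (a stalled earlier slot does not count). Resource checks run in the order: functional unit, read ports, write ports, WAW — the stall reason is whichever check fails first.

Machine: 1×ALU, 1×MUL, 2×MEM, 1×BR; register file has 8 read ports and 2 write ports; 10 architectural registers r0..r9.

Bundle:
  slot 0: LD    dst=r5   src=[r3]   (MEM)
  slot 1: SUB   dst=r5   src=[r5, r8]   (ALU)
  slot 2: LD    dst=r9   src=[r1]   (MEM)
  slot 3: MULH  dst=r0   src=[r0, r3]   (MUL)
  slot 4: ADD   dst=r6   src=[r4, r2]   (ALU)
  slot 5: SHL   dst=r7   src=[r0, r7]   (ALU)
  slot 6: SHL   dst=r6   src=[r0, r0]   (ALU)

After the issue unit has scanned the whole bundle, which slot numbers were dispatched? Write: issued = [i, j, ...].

[0] MEM needs rd=1 wr=1: ok; after: ALU=1 MUL=1 MEM=1 BR=1, R=7, W=1
[1] ALU needs rd=2 wr=1: WAW; after: ALU=1 MUL=1 MEM=1 BR=1, R=7, W=1
[2] MEM needs rd=1 wr=1: ok; after: ALU=1 MUL=1 MEM=0 BR=1, R=6, W=0
[3] MUL needs rd=2 wr=1: WR_PORT; after: ALU=1 MUL=1 MEM=0 BR=1, R=6, W=0
[4] ALU needs rd=2 wr=1: WR_PORT; after: ALU=1 MUL=1 MEM=0 BR=1, R=6, W=0
[5] ALU needs rd=2 wr=1: WR_PORT; after: ALU=1 MUL=1 MEM=0 BR=1, R=6, W=0
[6] ALU needs rd=1 wr=1: WR_PORT; after: ALU=1 MUL=1 MEM=0 BR=1, R=6, W=0

issued = [0, 2]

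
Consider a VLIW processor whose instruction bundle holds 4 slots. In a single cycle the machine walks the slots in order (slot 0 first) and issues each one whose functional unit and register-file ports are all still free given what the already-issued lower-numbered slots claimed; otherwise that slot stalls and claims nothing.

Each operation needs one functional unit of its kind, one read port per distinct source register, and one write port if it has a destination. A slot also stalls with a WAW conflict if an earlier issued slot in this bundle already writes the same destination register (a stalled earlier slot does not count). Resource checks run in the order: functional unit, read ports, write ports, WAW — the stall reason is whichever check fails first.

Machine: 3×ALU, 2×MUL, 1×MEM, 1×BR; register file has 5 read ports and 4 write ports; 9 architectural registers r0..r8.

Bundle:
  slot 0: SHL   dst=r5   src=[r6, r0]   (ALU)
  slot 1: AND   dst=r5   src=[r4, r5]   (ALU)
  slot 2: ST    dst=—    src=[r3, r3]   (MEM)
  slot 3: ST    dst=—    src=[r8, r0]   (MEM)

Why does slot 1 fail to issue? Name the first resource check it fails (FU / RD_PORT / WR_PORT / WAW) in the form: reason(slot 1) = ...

#0 ALU src=r6,r0 dispatched  <A:2 Mu:2 Ld:1 B:1 rd:3 wr:3>
#1 ALU src=r4,r5 held:WAW  <A:2 Mu:2 Ld:1 B:1 rd:3 wr:3>
#2 MEM src=r3,r3 dispatched  <A:2 Mu:2 Ld:0 B:1 rd:2 wr:3>
#3 MEM src=r8,r0 held:FU  <A:2 Mu:2 Ld:0 B:1 rd:2 wr:3>

reason(slot 1) = WAW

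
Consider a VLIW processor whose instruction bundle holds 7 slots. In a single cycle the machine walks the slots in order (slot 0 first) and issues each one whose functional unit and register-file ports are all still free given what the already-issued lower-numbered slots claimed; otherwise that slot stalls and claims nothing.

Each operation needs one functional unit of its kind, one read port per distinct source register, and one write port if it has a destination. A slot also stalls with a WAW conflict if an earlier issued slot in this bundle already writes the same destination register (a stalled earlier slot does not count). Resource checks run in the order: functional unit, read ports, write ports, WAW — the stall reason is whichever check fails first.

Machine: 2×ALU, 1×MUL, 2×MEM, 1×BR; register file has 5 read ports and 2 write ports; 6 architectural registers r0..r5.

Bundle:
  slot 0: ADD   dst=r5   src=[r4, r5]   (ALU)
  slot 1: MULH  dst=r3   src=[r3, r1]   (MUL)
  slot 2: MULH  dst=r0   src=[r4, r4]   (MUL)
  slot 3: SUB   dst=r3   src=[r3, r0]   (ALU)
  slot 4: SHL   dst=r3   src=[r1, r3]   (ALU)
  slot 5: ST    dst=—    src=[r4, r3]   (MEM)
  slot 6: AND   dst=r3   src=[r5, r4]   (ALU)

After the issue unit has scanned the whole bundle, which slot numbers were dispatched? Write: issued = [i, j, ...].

issued = [0, 1]

[0] ALU needs rd=2 wr=1: ok; after: ALU=1 MUL=1 MEM=2 BR=1, R=3, W=1
[1] MUL needs rd=2 wr=1: ok; after: ALU=1 MUL=0 MEM=2 BR=1, R=1, W=0
[2] MUL needs rd=1 wr=1: FU; after: ALU=1 MUL=0 MEM=2 BR=1, R=1, W=0
[3] ALU needs rd=2 wr=1: RD_PORT; after: ALU=1 MUL=0 MEM=2 BR=1, R=1, W=0
[4] ALU needs rd=2 wr=1: RD_PORT; after: ALU=1 MUL=0 MEM=2 BR=1, R=1, W=0
[5] MEM needs rd=2 wr=0: RD_PORT; after: ALU=1 MUL=0 MEM=2 BR=1, R=1, W=0
[6] ALU needs rd=2 wr=1: RD_PORT; after: ALU=1 MUL=0 MEM=2 BR=1, R=1, W=0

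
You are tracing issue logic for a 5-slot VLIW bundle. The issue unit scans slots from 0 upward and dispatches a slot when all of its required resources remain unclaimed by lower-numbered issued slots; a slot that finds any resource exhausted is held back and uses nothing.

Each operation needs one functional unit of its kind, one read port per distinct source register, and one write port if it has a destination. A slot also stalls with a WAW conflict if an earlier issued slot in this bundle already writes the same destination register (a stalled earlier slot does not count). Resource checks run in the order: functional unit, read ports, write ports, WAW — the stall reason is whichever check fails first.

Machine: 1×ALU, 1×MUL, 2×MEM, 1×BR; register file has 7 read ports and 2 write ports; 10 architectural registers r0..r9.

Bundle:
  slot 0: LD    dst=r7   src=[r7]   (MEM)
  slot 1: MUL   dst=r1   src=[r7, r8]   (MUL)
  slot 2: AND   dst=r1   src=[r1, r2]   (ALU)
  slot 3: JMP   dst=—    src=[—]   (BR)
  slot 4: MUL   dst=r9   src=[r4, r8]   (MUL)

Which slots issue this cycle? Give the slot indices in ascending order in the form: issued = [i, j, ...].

#0 MEM src=r7 dispatched  <A:1 Mu:1 Ld:1 B:1 rd:6 wr:1>
#1 MUL src=r7,r8 dispatched  <A:1 Mu:0 Ld:1 B:1 rd:4 wr:0>
#2 ALU src=r1,r2 held:WR_PORT  <A:1 Mu:0 Ld:1 B:1 rd:4 wr:0>
#3 BR src=- dispatched  <A:1 Mu:0 Ld:1 B:0 rd:4 wr:0>
#4 MUL src=r4,r8 held:FU  <A:1 Mu:0 Ld:1 B:0 rd:4 wr:0>

issued = [0, 1, 3]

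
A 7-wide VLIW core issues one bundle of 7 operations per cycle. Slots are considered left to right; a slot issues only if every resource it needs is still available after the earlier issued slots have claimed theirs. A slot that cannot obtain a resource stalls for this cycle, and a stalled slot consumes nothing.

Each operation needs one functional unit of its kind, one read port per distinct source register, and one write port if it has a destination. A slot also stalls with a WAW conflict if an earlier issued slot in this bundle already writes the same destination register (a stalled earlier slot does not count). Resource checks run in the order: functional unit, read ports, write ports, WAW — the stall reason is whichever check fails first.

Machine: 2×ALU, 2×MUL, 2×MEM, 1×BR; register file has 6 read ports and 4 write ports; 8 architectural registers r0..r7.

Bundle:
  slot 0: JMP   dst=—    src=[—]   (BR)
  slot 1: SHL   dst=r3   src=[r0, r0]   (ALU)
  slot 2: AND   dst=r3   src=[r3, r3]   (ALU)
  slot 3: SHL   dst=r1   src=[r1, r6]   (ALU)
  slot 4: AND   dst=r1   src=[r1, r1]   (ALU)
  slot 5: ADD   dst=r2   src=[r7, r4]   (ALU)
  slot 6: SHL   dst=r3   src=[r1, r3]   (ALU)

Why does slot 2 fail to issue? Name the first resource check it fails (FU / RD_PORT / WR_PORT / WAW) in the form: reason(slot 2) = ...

reason(slot 2) = WAW

slot 0 (BR): ISSUE — free A2,Mu2,Ld2,B0 rp6 wp4
slot 1 (ALU): ISSUE — free A1,Mu2,Ld2,B0 rp5 wp3
slot 2 (ALU): stall WAW — free A1,Mu2,Ld2,B0 rp5 wp3
slot 3 (ALU): ISSUE — free A0,Mu2,Ld2,B0 rp3 wp2
slot 4 (ALU): stall FU — free A0,Mu2,Ld2,B0 rp3 wp2
slot 5 (ALU): stall FU — free A0,Mu2,Ld2,B0 rp3 wp2
slot 6 (ALU): stall FU — free A0,Mu2,Ld2,B0 rp3 wp2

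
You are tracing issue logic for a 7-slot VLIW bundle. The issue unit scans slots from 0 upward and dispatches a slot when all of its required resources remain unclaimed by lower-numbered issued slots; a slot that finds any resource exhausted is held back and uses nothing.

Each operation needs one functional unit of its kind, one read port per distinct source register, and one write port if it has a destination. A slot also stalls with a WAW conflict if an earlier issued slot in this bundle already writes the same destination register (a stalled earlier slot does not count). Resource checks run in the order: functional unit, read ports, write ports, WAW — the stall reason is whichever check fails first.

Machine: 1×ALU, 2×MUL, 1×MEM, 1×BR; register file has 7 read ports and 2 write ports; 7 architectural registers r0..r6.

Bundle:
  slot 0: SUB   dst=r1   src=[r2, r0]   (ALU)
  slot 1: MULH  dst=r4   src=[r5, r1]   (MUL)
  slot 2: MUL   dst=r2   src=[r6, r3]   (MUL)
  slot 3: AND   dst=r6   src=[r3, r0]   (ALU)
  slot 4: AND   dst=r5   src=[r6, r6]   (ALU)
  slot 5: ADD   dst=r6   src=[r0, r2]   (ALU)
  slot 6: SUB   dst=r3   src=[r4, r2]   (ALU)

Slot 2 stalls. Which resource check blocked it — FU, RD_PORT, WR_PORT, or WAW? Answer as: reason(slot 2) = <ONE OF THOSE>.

reason(slot 2) = WR_PORT

#0 ALU src=r2,r0 dispatched  <A:0 Mu:2 Ld:1 B:1 rd:5 wr:1>
#1 MUL src=r5,r1 dispatched  <A:0 Mu:1 Ld:1 B:1 rd:3 wr:0>
#2 MUL src=r6,r3 held:WR_PORT  <A:0 Mu:1 Ld:1 B:1 rd:3 wr:0>
#3 ALU src=r3,r0 held:FU  <A:0 Mu:1 Ld:1 B:1 rd:3 wr:0>
#4 ALU src=r6,r6 held:FU  <A:0 Mu:1 Ld:1 B:1 rd:3 wr:0>
#5 ALU src=r0,r2 held:FU  <A:0 Mu:1 Ld:1 B:1 rd:3 wr:0>
#6 ALU src=r4,r2 held:FU  <A:0 Mu:1 Ld:1 B:1 rd:3 wr:0>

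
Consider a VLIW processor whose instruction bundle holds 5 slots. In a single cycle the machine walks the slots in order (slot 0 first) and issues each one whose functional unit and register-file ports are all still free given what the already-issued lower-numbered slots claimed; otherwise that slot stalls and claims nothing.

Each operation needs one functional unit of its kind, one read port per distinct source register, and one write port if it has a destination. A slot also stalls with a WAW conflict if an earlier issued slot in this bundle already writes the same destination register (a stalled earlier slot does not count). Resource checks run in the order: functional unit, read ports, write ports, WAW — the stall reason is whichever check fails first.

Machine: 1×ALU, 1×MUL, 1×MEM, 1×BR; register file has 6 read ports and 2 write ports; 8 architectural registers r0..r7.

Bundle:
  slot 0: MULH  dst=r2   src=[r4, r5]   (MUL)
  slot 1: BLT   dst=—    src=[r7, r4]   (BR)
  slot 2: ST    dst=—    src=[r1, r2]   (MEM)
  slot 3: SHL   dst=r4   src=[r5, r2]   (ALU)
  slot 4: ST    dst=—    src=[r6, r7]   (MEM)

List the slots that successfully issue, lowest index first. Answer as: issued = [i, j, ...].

issued = [0, 1, 2]

(0) want 1×MUL +2rd +1wr — yes → AL1|MU0|ME1|BR1|rd4|wr1
(1) want 1×BR +2rd +0wr — yes → AL1|MU0|ME1|BR0|rd2|wr1
(2) want 1×MEM +2rd +0wr — yes → AL1|MU0|ME0|BR0|rd0|wr1
(3) want 1×ALU +2rd +1wr — RD_PORT → AL1|MU0|ME0|BR0|rd0|wr1
(4) want 1×MEM +2rd +0wr — FU → AL1|MU0|ME0|BR0|rd0|wr1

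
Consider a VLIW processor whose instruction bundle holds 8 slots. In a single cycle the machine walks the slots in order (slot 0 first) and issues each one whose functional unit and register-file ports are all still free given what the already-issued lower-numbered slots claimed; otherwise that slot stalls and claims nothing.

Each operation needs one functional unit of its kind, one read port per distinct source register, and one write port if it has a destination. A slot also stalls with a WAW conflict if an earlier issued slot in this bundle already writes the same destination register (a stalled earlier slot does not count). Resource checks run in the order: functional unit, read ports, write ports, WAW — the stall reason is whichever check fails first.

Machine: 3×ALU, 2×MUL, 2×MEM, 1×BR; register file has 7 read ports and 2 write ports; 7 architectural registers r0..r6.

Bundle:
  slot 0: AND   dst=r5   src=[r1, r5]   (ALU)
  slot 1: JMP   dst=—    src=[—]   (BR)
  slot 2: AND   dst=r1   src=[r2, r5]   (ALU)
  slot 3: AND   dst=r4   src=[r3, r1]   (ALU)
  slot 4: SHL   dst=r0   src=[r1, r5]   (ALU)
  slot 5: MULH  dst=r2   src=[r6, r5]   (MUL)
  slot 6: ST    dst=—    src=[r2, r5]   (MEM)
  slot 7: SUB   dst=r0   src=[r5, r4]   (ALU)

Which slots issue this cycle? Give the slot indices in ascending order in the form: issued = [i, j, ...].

#0 ALU src=r1,r5 dispatched  <A:2 Mu:2 Ld:2 B:1 rd:5 wr:1>
#1 BR src=- dispatched  <A:2 Mu:2 Ld:2 B:0 rd:5 wr:1>
#2 ALU src=r2,r5 dispatched  <A:1 Mu:2 Ld:2 B:0 rd:3 wr:0>
#3 ALU src=r3,r1 held:WR_PORT  <A:1 Mu:2 Ld:2 B:0 rd:3 wr:0>
#4 ALU src=r1,r5 held:WR_PORT  <A:1 Mu:2 Ld:2 B:0 rd:3 wr:0>
#5 MUL src=r6,r5 held:WR_PORT  <A:1 Mu:2 Ld:2 B:0 rd:3 wr:0>
#6 MEM src=r2,r5 dispatched  <A:1 Mu:2 Ld:1 B:0 rd:1 wr:0>
#7 ALU src=r5,r4 held:RD_PORT  <A:1 Mu:2 Ld:1 B:0 rd:1 wr:0>

issued = [0, 1, 2, 6]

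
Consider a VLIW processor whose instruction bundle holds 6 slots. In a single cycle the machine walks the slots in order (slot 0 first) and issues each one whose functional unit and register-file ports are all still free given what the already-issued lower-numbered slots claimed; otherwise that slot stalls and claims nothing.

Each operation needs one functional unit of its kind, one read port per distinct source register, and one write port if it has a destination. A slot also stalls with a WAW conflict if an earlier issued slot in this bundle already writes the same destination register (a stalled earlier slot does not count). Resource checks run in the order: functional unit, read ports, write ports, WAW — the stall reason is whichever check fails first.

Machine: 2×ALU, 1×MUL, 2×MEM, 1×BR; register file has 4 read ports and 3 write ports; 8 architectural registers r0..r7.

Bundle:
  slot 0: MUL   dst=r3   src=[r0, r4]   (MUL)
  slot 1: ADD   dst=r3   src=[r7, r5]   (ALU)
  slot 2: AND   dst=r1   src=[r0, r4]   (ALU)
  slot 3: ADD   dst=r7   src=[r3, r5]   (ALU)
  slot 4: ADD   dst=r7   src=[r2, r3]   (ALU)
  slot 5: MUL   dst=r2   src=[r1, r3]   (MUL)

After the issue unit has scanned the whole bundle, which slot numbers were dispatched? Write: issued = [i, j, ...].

(0) want 1×MUL +2rd +1wr — yes → AL2|MU0|ME2|BR1|rd2|wr2
(1) want 1×ALU +2rd +1wr — WAW → AL2|MU0|ME2|BR1|rd2|wr2
(2) want 1×ALU +2rd +1wr — yes → AL1|MU0|ME2|BR1|rd0|wr1
(3) want 1×ALU +2rd +1wr — RD_PORT → AL1|MU0|ME2|BR1|rd0|wr1
(4) want 1×ALU +2rd +1wr — RD_PORT → AL1|MU0|ME2|BR1|rd0|wr1
(5) want 1×MUL +2rd +1wr — FU → AL1|MU0|ME2|BR1|rd0|wr1

issued = [0, 2]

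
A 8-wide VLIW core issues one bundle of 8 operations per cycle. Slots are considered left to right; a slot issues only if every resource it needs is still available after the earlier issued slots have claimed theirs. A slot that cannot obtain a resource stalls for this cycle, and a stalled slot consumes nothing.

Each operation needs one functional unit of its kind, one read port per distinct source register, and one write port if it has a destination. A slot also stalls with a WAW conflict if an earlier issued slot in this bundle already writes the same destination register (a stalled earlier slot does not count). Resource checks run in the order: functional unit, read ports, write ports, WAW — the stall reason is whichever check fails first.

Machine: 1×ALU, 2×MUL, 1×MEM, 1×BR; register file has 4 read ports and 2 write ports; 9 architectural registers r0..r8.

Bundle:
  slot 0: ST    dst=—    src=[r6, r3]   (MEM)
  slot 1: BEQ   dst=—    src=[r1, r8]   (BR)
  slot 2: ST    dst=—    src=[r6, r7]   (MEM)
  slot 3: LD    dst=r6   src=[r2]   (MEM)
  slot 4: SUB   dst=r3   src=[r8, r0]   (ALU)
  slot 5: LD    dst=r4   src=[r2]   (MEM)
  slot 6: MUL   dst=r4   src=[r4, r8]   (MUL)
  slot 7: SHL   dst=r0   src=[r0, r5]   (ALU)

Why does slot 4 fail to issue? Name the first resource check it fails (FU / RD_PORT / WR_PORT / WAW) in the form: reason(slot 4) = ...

[0] MEM needs rd=2 wr=0: ok; after: ALU=1 MUL=2 MEM=0 BR=1, R=2, W=2
[1] BR needs rd=2 wr=0: ok; after: ALU=1 MUL=2 MEM=0 BR=0, R=0, W=2
[2] MEM needs rd=2 wr=0: FU; after: ALU=1 MUL=2 MEM=0 BR=0, R=0, W=2
[3] MEM needs rd=1 wr=1: FU; after: ALU=1 MUL=2 MEM=0 BR=0, R=0, W=2
[4] ALU needs rd=2 wr=1: RD_PORT; after: ALU=1 MUL=2 MEM=0 BR=0, R=0, W=2
[5] MEM needs rd=1 wr=1: FU; after: ALU=1 MUL=2 MEM=0 BR=0, R=0, W=2
[6] MUL needs rd=2 wr=1: RD_PORT; after: ALU=1 MUL=2 MEM=0 BR=0, R=0, W=2
[7] ALU needs rd=2 wr=1: RD_PORT; after: ALU=1 MUL=2 MEM=0 BR=0, R=0, W=2

reason(slot 4) = RD_PORT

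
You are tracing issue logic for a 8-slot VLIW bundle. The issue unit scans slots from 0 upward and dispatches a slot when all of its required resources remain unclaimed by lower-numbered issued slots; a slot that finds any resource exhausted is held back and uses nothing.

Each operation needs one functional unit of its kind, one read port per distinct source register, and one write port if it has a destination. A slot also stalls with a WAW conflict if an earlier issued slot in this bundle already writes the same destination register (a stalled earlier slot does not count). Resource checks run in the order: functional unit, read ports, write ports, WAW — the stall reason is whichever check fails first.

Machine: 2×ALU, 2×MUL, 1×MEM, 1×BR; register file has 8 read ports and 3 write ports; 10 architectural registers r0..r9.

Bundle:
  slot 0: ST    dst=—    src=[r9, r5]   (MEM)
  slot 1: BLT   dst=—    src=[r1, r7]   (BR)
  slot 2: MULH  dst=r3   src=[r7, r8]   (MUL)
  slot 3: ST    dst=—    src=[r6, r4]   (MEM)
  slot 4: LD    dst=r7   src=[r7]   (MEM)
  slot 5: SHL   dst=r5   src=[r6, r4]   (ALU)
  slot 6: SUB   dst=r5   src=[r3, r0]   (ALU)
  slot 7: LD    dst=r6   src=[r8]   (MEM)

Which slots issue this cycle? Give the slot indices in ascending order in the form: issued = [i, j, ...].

#0 MEM src=r9,r5 dispatched  <A:2 Mu:2 Ld:0 B:1 rd:6 wr:3>
#1 BR src=r1,r7 dispatched  <A:2 Mu:2 Ld:0 B:0 rd:4 wr:3>
#2 MUL src=r7,r8 dispatched  <A:2 Mu:1 Ld:0 B:0 rd:2 wr:2>
#3 MEM src=r6,r4 held:FU  <A:2 Mu:1 Ld:0 B:0 rd:2 wr:2>
#4 MEM src=r7 held:FU  <A:2 Mu:1 Ld:0 B:0 rd:2 wr:2>
#5 ALU src=r6,r4 dispatched  <A:1 Mu:1 Ld:0 B:0 rd:0 wr:1>
#6 ALU src=r3,r0 held:RD_PORT  <A:1 Mu:1 Ld:0 B:0 rd:0 wr:1>
#7 MEM src=r8 held:FU  <A:1 Mu:1 Ld:0 B:0 rd:0 wr:1>

issued = [0, 1, 2, 5]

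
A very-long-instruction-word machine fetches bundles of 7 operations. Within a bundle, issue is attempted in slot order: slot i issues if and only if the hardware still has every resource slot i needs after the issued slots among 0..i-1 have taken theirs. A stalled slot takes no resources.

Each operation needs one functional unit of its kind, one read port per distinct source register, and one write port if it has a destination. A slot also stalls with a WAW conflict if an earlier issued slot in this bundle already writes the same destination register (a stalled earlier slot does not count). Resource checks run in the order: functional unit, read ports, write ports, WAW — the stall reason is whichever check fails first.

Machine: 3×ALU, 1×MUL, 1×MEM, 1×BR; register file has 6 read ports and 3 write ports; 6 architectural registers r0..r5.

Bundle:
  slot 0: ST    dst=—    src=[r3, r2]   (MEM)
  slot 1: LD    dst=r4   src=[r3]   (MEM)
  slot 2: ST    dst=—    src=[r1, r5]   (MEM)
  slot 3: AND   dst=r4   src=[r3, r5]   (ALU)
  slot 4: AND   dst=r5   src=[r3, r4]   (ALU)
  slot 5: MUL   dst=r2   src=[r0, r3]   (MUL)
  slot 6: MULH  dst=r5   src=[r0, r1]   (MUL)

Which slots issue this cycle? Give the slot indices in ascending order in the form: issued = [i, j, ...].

issued = [0, 3, 4]

[0] MEM needs rd=2 wr=0: ok; after: ALU=3 MUL=1 MEM=0 BR=1, R=4, W=3
[1] MEM needs rd=1 wr=1: FU; after: ALU=3 MUL=1 MEM=0 BR=1, R=4, W=3
[2] MEM needs rd=2 wr=0: FU; after: ALU=3 MUL=1 MEM=0 BR=1, R=4, W=3
[3] ALU needs rd=2 wr=1: ok; after: ALU=2 MUL=1 MEM=0 BR=1, R=2, W=2
[4] ALU needs rd=2 wr=1: ok; after: ALU=1 MUL=1 MEM=0 BR=1, R=0, W=1
[5] MUL needs rd=2 wr=1: RD_PORT; after: ALU=1 MUL=1 MEM=0 BR=1, R=0, W=1
[6] MUL needs rd=2 wr=1: RD_PORT; after: ALU=1 MUL=1 MEM=0 BR=1, R=0, W=1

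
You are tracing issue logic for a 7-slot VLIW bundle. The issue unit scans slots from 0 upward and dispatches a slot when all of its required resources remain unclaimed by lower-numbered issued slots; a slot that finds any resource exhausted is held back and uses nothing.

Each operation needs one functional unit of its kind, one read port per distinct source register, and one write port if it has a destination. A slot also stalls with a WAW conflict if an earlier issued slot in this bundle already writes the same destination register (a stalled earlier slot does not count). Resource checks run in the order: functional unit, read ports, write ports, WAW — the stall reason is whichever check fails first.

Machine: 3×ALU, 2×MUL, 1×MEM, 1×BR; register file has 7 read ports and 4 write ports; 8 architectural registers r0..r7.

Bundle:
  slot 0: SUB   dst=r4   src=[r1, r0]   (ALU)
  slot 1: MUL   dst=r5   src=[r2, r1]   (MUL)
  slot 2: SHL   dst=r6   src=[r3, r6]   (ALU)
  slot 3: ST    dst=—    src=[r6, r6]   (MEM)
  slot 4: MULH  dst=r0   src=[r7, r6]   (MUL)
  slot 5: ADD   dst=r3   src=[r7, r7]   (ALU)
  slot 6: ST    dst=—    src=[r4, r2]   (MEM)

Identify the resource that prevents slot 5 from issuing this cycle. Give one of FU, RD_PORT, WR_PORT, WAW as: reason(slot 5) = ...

  0. ALU→r4 ⇒ go  {2A/2Mu/1Ld/1B | 5r 3w}
  1. MUL→r5 ⇒ go  {2A/1Mu/1Ld/1B | 3r 2w}
  2. ALU→r6 ⇒ go  {1A/1Mu/1Ld/1B | 1r 1w}
  3. MEM ⇒ go  {1A/1Mu/0Ld/1B | 0r 1w}
  4. MUL→r0 ⇒ no(RD_PORT)  {1A/1Mu/0Ld/1B | 0r 1w}
  5. ALU→r3 ⇒ no(RD_PORT)  {1A/1Mu/0Ld/1B | 0r 1w}
  6. MEM ⇒ no(FU)  {1A/1Mu/0Ld/1B | 0r 1w}

reason(slot 5) = RD_PORT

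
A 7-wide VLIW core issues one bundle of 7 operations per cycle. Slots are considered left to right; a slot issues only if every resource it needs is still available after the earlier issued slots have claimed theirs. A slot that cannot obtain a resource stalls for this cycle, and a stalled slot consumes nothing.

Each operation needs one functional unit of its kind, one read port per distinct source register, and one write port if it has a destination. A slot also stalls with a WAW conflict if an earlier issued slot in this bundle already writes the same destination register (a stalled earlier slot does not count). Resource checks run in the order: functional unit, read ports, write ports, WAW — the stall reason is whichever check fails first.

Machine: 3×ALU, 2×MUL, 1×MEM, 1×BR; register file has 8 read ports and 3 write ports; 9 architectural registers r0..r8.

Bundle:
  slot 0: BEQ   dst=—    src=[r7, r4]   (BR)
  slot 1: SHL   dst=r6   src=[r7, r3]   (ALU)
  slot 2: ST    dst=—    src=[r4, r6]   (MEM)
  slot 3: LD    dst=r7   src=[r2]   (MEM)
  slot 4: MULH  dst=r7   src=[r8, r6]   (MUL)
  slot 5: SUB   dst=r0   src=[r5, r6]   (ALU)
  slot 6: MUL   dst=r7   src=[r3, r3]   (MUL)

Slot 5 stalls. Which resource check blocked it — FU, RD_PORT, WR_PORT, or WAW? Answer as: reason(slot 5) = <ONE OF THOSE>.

  0. BR ⇒ go  {3A/2Mu/1Ld/0B | 6r 3w}
  1. ALU→r6 ⇒ go  {2A/2Mu/1Ld/0B | 4r 2w}
  2. MEM ⇒ go  {2A/2Mu/0Ld/0B | 2r 2w}
  3. MEM→r7 ⇒ no(FU)  {2A/2Mu/0Ld/0B | 2r 2w}
  4. MUL→r7 ⇒ go  {2A/1Mu/0Ld/0B | 0r 1w}
  5. ALU→r0 ⇒ no(RD_PORT)  {2A/1Mu/0Ld/0B | 0r 1w}
  6. MUL→r7 ⇒ no(RD_PORT)  {2A/1Mu/0Ld/0B | 0r 1w}

reason(slot 5) = RD_PORT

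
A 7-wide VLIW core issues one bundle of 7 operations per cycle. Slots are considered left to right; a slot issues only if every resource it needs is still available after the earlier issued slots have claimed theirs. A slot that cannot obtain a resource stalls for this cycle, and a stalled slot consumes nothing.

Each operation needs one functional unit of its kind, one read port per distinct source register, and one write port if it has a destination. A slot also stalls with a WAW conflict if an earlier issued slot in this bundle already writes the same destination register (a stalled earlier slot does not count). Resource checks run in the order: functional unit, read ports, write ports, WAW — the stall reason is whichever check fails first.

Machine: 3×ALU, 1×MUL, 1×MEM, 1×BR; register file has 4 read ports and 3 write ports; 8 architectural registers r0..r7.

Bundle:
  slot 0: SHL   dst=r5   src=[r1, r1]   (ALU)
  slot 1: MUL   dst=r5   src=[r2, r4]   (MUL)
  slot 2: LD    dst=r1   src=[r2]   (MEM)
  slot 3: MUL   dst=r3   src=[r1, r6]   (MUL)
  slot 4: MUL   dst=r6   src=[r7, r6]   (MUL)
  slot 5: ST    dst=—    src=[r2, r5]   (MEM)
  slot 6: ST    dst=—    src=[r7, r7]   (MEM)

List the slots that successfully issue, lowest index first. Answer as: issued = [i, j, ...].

slot 0 (ALU): ISSUE — free A2,Mu1,Ld1,B1 rp3 wp2
slot 1 (MUL): stall WAW — free A2,Mu1,Ld1,B1 rp3 wp2
slot 2 (MEM): ISSUE — free A2,Mu1,Ld0,B1 rp2 wp1
slot 3 (MUL): ISSUE — free A2,Mu0,Ld0,B1 rp0 wp0
slot 4 (MUL): stall FU — free A2,Mu0,Ld0,B1 rp0 wp0
slot 5 (MEM): stall FU — free A2,Mu0,Ld0,B1 rp0 wp0
slot 6 (MEM): stall FU — free A2,Mu0,Ld0,B1 rp0 wp0

issued = [0, 2, 3]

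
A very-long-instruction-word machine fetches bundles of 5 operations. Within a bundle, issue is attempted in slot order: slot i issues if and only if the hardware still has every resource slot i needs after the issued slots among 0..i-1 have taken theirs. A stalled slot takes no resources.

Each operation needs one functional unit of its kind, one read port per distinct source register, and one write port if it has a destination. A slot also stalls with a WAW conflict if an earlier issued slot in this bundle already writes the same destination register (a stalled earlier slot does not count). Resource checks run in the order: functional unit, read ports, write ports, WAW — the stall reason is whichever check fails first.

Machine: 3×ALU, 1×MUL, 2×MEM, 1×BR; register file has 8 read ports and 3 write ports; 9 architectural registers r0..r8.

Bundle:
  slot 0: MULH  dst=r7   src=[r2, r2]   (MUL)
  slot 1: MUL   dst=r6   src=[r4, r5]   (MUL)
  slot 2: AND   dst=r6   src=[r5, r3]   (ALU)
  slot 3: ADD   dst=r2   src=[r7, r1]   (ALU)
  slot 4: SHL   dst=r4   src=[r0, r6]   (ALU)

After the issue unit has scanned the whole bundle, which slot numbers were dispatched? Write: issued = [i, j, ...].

  0. MUL→r7 ⇒ go  {3A/0Mu/2Ld/1B | 7r 2w}
  1. MUL→r6 ⇒ no(FU)  {3A/0Mu/2Ld/1B | 7r 2w}
  2. ALU→r6 ⇒ go  {2A/0Mu/2Ld/1B | 5r 1w}
  3. ALU→r2 ⇒ go  {1A/0Mu/2Ld/1B | 3r 0w}
  4. ALU→r4 ⇒ no(WR_PORT)  {1A/0Mu/2Ld/1B | 3r 0w}

issued = [0, 2, 3]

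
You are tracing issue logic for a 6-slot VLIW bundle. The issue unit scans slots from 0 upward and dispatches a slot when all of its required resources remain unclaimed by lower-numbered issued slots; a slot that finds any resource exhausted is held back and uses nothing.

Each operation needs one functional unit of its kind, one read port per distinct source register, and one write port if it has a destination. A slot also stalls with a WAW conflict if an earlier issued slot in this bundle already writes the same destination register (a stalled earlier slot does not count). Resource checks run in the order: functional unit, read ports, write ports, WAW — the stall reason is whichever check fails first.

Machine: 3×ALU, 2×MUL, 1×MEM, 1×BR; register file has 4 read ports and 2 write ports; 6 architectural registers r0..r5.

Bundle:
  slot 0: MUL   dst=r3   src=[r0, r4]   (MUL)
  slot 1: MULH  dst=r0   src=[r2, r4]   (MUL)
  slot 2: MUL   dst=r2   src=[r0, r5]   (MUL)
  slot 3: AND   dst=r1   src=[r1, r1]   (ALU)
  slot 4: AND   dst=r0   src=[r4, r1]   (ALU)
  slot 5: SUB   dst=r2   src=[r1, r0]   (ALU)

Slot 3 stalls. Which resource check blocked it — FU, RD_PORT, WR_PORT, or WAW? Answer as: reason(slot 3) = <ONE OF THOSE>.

reason(slot 3) = RD_PORT

slot 0 (MUL): ISSUE — free A3,Mu1,Ld1,B1 rp2 wp1
slot 1 (MUL): ISSUE — free A3,Mu0,Ld1,B1 rp0 wp0
slot 2 (MUL): stall FU — free A3,Mu0,Ld1,B1 rp0 wp0
slot 3 (ALU): stall RD_PORT — free A3,Mu0,Ld1,B1 rp0 wp0
slot 4 (ALU): stall RD_PORT — free A3,Mu0,Ld1,B1 rp0 wp0
slot 5 (ALU): stall RD_PORT — free A3,Mu0,Ld1,B1 rp0 wp0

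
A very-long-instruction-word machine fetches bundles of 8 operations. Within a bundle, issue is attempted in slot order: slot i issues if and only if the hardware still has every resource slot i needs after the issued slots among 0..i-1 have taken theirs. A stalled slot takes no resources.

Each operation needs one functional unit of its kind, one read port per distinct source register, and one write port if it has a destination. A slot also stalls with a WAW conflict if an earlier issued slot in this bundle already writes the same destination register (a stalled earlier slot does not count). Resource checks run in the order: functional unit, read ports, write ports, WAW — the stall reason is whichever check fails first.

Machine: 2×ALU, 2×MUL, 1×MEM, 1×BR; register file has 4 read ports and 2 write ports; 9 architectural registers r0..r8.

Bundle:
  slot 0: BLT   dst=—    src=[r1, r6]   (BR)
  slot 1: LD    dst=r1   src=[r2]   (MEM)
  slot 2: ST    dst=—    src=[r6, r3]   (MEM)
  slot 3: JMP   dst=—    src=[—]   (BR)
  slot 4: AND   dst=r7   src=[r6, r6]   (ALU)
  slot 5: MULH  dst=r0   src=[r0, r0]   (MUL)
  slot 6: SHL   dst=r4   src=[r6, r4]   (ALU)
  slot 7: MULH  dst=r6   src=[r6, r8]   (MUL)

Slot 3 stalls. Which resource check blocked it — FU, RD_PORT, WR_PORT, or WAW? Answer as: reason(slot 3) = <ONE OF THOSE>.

reason(slot 3) = FU

(0) want 1×BR +2rd +0wr — yes → AL2|MU2|ME1|BR0|rd2|wr2
(1) want 1×MEM +1rd +1wr — yes → AL2|MU2|ME0|BR0|rd1|wr1
(2) want 1×MEM +2rd +0wr — FU → AL2|MU2|ME0|BR0|rd1|wr1
(3) want 1×BR +0rd +0wr — FU → AL2|MU2|ME0|BR0|rd1|wr1
(4) want 1×ALU +1rd +1wr — yes → AL1|MU2|ME0|BR0|rd0|wr0
(5) want 1×MUL +1rd +1wr — RD_PORT → AL1|MU2|ME0|BR0|rd0|wr0
(6) want 1×ALU +2rd +1wr — RD_PORT → AL1|MU2|ME0|BR0|rd0|wr0
(7) want 1×MUL +2rd +1wr — RD_PORT → AL1|MU2|ME0|BR0|rd0|wr0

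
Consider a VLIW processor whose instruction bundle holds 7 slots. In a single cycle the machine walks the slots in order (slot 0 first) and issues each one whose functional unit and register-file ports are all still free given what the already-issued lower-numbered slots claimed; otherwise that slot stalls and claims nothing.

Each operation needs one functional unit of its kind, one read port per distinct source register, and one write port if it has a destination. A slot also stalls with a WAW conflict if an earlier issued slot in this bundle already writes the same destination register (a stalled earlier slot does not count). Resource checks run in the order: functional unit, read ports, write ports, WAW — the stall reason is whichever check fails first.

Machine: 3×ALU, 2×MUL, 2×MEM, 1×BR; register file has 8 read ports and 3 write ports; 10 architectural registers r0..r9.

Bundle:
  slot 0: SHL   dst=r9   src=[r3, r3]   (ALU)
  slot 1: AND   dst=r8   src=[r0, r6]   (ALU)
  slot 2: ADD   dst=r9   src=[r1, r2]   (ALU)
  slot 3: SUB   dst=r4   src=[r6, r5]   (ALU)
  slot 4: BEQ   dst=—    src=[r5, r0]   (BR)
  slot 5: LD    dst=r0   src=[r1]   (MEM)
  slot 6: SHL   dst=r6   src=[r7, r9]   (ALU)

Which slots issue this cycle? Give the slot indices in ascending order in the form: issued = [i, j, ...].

slot 0 (ALU): ISSUE — free A2,Mu2,Ld2,B1 rp7 wp2
slot 1 (ALU): ISSUE — free A1,Mu2,Ld2,B1 rp5 wp1
slot 2 (ALU): stall WAW — free A1,Mu2,Ld2,B1 rp5 wp1
slot 3 (ALU): ISSUE — free A0,Mu2,Ld2,B1 rp3 wp0
slot 4 (BR): ISSUE — free A0,Mu2,Ld2,B0 rp1 wp0
slot 5 (MEM): stall WR_PORT — free A0,Mu2,Ld2,B0 rp1 wp0
slot 6 (ALU): stall FU — free A0,Mu2,Ld2,B0 rp1 wp0

issued = [0, 1, 3, 4]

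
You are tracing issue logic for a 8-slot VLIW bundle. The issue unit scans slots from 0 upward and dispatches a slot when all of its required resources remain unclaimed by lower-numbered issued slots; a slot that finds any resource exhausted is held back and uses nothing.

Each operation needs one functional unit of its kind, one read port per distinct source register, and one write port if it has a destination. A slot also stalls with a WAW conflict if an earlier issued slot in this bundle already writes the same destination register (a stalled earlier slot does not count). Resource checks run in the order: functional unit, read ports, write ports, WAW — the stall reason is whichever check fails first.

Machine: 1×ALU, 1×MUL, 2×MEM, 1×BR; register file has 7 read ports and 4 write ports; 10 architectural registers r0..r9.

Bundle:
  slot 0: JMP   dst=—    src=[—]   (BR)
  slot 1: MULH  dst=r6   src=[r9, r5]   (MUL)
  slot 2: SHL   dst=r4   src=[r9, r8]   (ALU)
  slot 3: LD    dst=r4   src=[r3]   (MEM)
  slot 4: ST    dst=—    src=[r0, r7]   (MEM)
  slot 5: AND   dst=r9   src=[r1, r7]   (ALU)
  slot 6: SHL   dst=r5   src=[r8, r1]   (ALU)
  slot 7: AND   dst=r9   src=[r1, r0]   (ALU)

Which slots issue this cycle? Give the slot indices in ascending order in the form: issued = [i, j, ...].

#0 BR src=- dispatched  <A:1 Mu:1 Ld:2 B:0 rd:7 wr:4>
#1 MUL src=r9,r5 dispatched  <A:1 Mu:0 Ld:2 B:0 rd:5 wr:3>
#2 ALU src=r9,r8 dispatched  <A:0 Mu:0 Ld:2 B:0 rd:3 wr:2>
#3 MEM src=r3 held:WAW  <A:0 Mu:0 Ld:2 B:0 rd:3 wr:2>
#4 MEM src=r0,r7 dispatched  <A:0 Mu:0 Ld:1 B:0 rd:1 wr:2>
#5 ALU src=r1,r7 held:FU  <A:0 Mu:0 Ld:1 B:0 rd:1 wr:2>
#6 ALU src=r8,r1 held:FU  <A:0 Mu:0 Ld:1 B:0 rd:1 wr:2>
#7 ALU src=r1,r0 held:FU  <A:0 Mu:0 Ld:1 B:0 rd:1 wr:2>

issued = [0, 1, 2, 4]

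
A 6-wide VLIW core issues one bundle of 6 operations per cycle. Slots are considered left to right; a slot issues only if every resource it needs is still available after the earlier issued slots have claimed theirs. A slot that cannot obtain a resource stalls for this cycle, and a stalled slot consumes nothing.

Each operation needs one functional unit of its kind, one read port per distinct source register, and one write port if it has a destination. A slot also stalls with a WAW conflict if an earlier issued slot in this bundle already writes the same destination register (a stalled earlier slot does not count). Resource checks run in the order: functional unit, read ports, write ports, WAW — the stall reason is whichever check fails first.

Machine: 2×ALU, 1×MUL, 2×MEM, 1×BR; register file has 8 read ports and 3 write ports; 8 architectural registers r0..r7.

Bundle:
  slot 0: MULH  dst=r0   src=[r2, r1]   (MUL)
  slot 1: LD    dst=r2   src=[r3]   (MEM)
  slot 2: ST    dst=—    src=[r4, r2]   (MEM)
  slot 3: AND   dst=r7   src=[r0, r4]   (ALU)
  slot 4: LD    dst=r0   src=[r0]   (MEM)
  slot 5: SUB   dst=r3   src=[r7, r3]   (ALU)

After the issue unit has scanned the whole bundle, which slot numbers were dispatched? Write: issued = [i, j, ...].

issued = [0, 1, 2, 3]

slot 0 (MUL): ISSUE — free A2,Mu0,Ld2,B1 rp6 wp2
slot 1 (MEM): ISSUE — free A2,Mu0,Ld1,B1 rp5 wp1
slot 2 (MEM): ISSUE — free A2,Mu0,Ld0,B1 rp3 wp1
slot 3 (ALU): ISSUE — free A1,Mu0,Ld0,B1 rp1 wp0
slot 4 (MEM): stall FU — free A1,Mu0,Ld0,B1 rp1 wp0
slot 5 (ALU): stall RD_PORT — free A1,Mu0,Ld0,B1 rp1 wp0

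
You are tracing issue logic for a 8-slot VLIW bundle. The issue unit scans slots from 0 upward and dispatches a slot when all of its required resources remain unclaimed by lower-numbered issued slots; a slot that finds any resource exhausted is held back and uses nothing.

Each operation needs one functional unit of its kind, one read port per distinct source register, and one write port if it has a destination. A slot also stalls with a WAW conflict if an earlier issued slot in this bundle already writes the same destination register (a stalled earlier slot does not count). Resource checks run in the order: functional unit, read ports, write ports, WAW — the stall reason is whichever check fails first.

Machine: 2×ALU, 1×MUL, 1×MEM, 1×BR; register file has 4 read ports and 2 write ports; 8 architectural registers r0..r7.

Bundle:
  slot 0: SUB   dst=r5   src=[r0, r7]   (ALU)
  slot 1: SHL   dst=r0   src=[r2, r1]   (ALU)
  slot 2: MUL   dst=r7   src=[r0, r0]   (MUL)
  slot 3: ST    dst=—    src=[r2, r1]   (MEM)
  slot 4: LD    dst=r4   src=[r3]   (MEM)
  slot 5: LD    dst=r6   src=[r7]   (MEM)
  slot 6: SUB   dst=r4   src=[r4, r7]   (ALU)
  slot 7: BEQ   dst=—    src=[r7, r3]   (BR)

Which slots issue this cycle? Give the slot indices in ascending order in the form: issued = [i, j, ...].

(0) want 1×ALU +2rd +1wr — yes → AL1|MU1|ME1|BR1|rd2|wr1
(1) want 1×ALU +2rd +1wr — yes → AL0|MU1|ME1|BR1|rd0|wr0
(2) want 1×MUL +1rd +1wr — RD_PORT → AL0|MU1|ME1|BR1|rd0|wr0
(3) want 1×MEM +2rd +0wr — RD_PORT → AL0|MU1|ME1|BR1|rd0|wr0
(4) want 1×MEM +1rd +1wr — RD_PORT → AL0|MU1|ME1|BR1|rd0|wr0
(5) want 1×MEM +1rd +1wr — RD_PORT → AL0|MU1|ME1|BR1|rd0|wr0
(6) want 1×ALU +2rd +1wr — FU → AL0|MU1|ME1|BR1|rd0|wr0
(7) want 1×BR +2rd +0wr — RD_PORT → AL0|MU1|ME1|BR1|rd0|wr0

issued = [0, 1]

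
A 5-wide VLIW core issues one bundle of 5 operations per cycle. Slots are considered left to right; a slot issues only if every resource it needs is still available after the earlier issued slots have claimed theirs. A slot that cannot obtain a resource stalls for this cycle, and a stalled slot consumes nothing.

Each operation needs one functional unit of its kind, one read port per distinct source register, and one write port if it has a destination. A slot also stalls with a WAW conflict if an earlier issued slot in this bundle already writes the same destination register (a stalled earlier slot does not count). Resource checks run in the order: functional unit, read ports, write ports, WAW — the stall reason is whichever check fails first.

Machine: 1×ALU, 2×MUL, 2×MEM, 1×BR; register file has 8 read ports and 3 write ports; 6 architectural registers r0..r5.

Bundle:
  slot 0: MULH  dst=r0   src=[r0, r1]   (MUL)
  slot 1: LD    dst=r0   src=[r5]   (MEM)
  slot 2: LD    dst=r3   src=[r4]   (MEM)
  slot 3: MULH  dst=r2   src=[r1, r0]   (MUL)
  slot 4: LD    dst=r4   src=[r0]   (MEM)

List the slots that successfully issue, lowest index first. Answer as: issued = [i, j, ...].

issued = [0, 2, 3]

(0) want 1×MUL +2rd +1wr — yes → AL1|MU1|ME2|BR1|rd6|wr2
(1) want 1×MEM +1rd +1wr — WAW → AL1|MU1|ME2|BR1|rd6|wr2
(2) want 1×MEM +1rd +1wr — yes → AL1|MU1|ME1|BR1|rd5|wr1
(3) want 1×MUL +2rd +1wr — yes → AL1|MU0|ME1|BR1|rd3|wr0
(4) want 1×MEM +1rd +1wr — WR_PORT → AL1|MU0|ME1|BR1|rd3|wr0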